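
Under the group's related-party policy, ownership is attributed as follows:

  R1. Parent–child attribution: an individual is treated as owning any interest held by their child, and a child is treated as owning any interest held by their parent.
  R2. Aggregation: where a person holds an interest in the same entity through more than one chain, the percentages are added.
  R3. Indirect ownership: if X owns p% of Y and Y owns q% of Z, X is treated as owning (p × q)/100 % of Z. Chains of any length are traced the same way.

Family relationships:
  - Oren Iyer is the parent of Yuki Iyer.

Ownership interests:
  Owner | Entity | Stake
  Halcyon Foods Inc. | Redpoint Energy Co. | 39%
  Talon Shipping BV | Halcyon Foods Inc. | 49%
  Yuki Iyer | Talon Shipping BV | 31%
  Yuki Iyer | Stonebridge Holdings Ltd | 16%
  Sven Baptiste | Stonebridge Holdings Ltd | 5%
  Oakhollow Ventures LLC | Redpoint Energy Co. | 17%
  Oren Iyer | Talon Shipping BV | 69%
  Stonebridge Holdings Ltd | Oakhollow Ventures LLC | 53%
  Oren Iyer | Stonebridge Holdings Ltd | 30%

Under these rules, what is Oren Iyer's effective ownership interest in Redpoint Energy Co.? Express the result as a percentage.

By parent–child attribution (R1), Oren Iyer is treated as also owning Yuki Iyer's interest in Talon Shipping BV, giving 69% + 31% = 100%.
By parent–child attribution (R1), Oren Iyer is treated as also owning Yuki Iyer's interest in Stonebridge Holdings Ltd, giving 30% + 16% = 46%.
Chain via Talon Shipping BV → Halcyon Foods Inc. (R3): 100% × 49% × 39% = 19.11% of Redpoint Energy Co.
Chain via Stonebridge Holdings Ltd → Oakhollow Ventures LLC (R3): 46% × 53% × 17% = 4.1446% of Redpoint Energy Co.
Aggregating (R2): 19.11% + 4.1446% = 23.2546%.

23.2546%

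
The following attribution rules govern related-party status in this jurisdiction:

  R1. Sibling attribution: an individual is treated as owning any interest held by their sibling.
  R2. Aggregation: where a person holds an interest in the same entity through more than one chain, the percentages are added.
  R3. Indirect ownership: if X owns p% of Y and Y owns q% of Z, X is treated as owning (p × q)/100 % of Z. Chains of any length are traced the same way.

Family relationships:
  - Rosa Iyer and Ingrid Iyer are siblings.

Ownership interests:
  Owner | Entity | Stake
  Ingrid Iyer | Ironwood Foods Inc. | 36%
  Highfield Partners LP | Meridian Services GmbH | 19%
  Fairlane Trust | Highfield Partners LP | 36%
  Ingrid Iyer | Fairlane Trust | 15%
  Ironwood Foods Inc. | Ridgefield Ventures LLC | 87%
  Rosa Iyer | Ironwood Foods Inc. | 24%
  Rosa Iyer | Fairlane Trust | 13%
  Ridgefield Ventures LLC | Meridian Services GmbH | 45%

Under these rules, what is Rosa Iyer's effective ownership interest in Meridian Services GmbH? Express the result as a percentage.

25.4052%

By sibling attribution (R1), Rosa Iyer is treated as also owning Ingrid Iyer's interest in Ironwood Foods Inc, giving 24% + 36% = 60%.
By sibling attribution (R1), Rosa Iyer is treated as also owning Ingrid Iyer's interest in Fairlane Trust, giving 13% + 15% = 28%.
Chain via Ironwood Foods Inc. → Ridgefield Ventures LLC (R3): 60% × 87% × 45% = 23.49% of Meridian Services GmbH.
Chain via Fairlane Trust → Highfield Partners LP (R3): 28% × 36% × 19% = 1.9152% of Meridian Services GmbH.
Aggregating (R2): 23.49% + 1.9152% = 25.4052%.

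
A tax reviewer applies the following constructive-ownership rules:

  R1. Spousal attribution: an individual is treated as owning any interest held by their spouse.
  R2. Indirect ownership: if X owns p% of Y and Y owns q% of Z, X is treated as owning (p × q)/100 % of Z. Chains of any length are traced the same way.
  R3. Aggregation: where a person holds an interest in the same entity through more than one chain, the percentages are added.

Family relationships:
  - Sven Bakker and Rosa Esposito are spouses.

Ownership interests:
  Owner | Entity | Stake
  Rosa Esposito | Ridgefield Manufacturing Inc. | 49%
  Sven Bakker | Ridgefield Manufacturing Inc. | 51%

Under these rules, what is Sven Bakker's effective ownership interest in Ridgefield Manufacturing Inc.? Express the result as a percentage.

100%

By spousal attribution (R1), Sven Bakker is treated as also owning Rosa Esposito's interest in Ridgefield Manufacturing Inc, giving 51% + 49% = 100%.
Direct interest in Ridgefield Manufacturing Inc: 100%.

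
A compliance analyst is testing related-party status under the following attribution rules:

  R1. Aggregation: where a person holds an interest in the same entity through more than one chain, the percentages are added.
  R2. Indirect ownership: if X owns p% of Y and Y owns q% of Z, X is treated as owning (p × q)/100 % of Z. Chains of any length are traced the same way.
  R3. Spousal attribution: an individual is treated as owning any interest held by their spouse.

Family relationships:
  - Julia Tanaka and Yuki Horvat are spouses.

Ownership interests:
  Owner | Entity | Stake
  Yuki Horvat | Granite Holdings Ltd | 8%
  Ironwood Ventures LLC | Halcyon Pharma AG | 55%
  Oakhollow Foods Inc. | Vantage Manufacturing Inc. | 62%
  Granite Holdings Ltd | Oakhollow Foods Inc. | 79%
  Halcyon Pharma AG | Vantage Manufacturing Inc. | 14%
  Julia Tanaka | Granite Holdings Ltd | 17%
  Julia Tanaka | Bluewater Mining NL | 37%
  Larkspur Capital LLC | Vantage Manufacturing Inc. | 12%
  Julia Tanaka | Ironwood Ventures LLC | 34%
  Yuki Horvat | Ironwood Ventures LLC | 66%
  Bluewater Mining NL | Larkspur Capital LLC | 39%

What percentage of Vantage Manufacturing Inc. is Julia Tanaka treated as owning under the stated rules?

21.6766%

By spousal attribution (R3), Julia Tanaka is treated as also owning Yuki Horvat's interest in Granite Holdings Ltd, giving 17% + 8% = 25%.
By spousal attribution (R3), Julia Tanaka is treated as also owning Yuki Horvat's interest in Ironwood Ventures LLC, giving 34% + 66% = 100%.
Chain via Granite Holdings Ltd → Oakhollow Foods Inc. (R2): 25% × 79% × 62% = 12.245% of Vantage Manufacturing Inc.
Chain via Bluewater Mining NL → Larkspur Capital LLC (R2): 37% × 39% × 12% = 1.7316% of Vantage Manufacturing Inc.
Chain via Ironwood Ventures LLC → Halcyon Pharma AG (R2): 100% × 55% × 14% = 7.7% of Vantage Manufacturing Inc.
Aggregating (R1): 12.245% + 1.7316% + 7.7% = 21.6766%.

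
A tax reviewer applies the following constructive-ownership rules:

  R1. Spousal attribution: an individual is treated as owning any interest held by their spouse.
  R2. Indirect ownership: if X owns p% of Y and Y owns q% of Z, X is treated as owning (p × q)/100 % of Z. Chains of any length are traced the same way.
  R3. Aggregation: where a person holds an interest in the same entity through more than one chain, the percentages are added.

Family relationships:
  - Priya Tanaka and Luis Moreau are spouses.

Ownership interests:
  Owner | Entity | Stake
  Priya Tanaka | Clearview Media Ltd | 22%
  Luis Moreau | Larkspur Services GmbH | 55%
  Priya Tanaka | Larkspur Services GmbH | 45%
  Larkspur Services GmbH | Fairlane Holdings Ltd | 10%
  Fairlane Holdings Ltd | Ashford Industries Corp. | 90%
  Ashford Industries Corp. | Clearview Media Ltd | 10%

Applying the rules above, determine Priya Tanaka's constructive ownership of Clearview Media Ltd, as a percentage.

22.9%

By spousal attribution (R1), Priya Tanaka is treated as also owning Luis Moreau's interest in Larkspur Services GmbH, giving 45% + 55% = 100%.
Chain via Larkspur Services GmbH → Fairlane Holdings Ltd → Ashford Industries Corp. (R2): 100% × 10% × 90% × 10% = 0.9% of Clearview Media Ltd.
Direct interest in Clearview Media Ltd: 22%.
Aggregating (R3): 0.9% + 22% = 22.9%.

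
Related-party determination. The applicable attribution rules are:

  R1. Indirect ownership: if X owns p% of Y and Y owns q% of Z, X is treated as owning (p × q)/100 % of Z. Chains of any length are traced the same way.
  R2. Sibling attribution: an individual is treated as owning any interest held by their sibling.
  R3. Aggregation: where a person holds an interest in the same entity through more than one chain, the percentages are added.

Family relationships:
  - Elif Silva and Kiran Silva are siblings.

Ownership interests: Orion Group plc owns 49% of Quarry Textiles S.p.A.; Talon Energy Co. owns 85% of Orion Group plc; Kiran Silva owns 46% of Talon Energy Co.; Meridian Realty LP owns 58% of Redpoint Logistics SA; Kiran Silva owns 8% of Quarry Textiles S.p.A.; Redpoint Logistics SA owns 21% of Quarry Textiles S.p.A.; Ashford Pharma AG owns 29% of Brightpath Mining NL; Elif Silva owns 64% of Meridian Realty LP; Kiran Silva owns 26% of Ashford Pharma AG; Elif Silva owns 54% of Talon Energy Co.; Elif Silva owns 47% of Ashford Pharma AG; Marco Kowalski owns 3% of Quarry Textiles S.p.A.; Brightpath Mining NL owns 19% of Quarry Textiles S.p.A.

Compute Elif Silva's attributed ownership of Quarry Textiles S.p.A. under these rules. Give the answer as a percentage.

By sibling attribution (R2), Elif Silva is treated as also owning Kiran Silva's interest in Ashford Pharma AG, giving 47% + 26% = 73%.
By sibling attribution (R2), Elif Silva is treated as also owning Kiran Silva's interest in Talon Energy Co, giving 54% + 46% = 100%.
By sibling attribution (R2), Elif Silva is treated as owning Kiran Silva's 8% interest in Quarry Textiles S.p.A.
Chain via Meridian Realty LP → Redpoint Logistics SA (R1): 64% × 58% × 21% = 7.7952% of Quarry Textiles S.p.A.
Chain via Ashford Pharma AG → Brightpath Mining NL (R1): 73% × 29% × 19% = 4.0223% of Quarry Textiles S.p.A.
Chain via Talon Energy Co. → Orion Group plc (R1): 100% × 85% × 49% = 41.65% of Quarry Textiles S.p.A.
Direct interest in Quarry Textiles S.p.A: 8%.
Aggregating (R3): 7.7952% + 4.0223% + 41.65% + 8% = 61.4675%.

61.4675%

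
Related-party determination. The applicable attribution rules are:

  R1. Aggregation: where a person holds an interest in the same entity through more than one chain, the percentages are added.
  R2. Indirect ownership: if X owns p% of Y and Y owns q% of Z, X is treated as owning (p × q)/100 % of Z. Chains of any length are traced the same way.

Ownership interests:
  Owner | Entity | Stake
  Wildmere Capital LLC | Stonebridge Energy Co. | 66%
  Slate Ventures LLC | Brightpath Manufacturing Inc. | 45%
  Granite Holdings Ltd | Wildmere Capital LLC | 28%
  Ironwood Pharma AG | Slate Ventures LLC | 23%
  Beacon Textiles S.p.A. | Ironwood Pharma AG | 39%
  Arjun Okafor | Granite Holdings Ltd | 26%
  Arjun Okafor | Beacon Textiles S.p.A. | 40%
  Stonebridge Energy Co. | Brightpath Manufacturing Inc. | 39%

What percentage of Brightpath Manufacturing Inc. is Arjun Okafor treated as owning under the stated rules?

Chain via Granite Holdings Ltd → Wildmere Capital LLC → Stonebridge Energy Co. (R2): 26% × 28% × 66% × 39% = 1.873872% of Brightpath Manufacturing Inc.
Chain via Beacon Textiles S.p.A. → Ironwood Pharma AG → Slate Ventures LLC (R2): 40% × 39% × 23% × 45% = 1.6146% of Brightpath Manufacturing Inc.
Aggregating (R1): 1.873872% + 1.6146% = 3.488472%.

3.488472%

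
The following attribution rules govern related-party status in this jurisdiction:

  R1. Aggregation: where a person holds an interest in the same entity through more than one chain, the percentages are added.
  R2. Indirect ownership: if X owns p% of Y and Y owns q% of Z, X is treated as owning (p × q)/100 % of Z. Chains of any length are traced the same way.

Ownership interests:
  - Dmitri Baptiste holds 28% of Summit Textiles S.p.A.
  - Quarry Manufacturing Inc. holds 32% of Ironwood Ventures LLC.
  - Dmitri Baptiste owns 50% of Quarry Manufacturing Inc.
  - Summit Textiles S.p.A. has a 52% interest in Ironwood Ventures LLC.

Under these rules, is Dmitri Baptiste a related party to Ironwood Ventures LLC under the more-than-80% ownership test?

Chain via Summit Textiles S.p.A. (R2): 28% × 52% = 14.56% of Ironwood Ventures LLC.
Chain via Quarry Manufacturing Inc. (R2): 50% × 32% = 16% of Ironwood Ventures LLC.
Aggregating (R1): 14.56% + 16% = 30.56%.
30.56% does not exceed the 80% threshold, so Dmitri is not a related party to Ironwood Ventures LLC.

No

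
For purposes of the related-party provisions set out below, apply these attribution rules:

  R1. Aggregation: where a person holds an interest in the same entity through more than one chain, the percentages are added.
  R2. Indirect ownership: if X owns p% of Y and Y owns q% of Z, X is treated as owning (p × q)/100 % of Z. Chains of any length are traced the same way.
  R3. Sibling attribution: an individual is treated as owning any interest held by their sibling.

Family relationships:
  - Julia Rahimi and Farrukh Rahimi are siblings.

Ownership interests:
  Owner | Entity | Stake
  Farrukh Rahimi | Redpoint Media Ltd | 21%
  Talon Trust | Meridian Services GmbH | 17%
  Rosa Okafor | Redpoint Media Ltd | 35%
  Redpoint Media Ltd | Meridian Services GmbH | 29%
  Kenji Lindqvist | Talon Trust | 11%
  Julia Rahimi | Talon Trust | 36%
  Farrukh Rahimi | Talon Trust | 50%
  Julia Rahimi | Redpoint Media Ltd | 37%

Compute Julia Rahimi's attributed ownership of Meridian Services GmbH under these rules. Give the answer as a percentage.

By sibling attribution (R3), Julia Rahimi is treated as also owning Farrukh Rahimi's interest in Talon Trust, giving 36% + 50% = 86%.
By sibling attribution (R3), Julia Rahimi is treated as also owning Farrukh Rahimi's interest in Redpoint Media Ltd, giving 37% + 21% = 58%.
Chain via Talon Trust (R2): 86% × 17% = 14.62% of Meridian Services GmbH.
Chain via Redpoint Media Ltd (R2): 58% × 29% = 16.82% of Meridian Services GmbH.
Aggregating (R1): 14.62% + 16.82% = 31.44%.

31.44%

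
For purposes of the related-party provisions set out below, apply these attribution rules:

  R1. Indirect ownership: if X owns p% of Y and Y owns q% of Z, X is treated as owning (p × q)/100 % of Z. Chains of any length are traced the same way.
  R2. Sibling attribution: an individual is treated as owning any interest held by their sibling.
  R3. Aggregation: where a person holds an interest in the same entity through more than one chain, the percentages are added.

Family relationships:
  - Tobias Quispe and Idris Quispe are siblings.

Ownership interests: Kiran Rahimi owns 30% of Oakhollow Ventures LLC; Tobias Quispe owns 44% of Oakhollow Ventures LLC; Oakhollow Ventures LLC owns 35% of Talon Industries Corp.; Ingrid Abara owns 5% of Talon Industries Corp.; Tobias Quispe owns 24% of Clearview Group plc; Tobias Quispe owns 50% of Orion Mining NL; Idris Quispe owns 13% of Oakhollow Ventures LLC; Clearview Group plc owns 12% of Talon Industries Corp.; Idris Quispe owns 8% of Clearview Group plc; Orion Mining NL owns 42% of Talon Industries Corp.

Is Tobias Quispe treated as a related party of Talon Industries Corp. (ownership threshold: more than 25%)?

By sibling attribution (R2), Tobias Quispe is treated as also owning Idris Quispe's interest in Clearview Group plc, giving 24% + 8% = 32%.
By sibling attribution (R2), Tobias Quispe is treated as also owning Idris Quispe's interest in Oakhollow Ventures LLC, giving 44% + 13% = 57%.
Chain via Clearview Group plc (R1): 32% × 12% = 3.84% of Talon Industries Corp.
Chain via Orion Mining NL (R1): 50% × 42% = 21% of Talon Industries Corp.
Chain via Oakhollow Ventures LLC (R1): 57% × 35% = 19.95% of Talon Industries Corp.
Aggregating (R3): 3.84% + 21% + 19.95% = 44.79%.
44.79% exceeds the 25% threshold, so Tobias is a related party to Talon Industries Corp.

Yes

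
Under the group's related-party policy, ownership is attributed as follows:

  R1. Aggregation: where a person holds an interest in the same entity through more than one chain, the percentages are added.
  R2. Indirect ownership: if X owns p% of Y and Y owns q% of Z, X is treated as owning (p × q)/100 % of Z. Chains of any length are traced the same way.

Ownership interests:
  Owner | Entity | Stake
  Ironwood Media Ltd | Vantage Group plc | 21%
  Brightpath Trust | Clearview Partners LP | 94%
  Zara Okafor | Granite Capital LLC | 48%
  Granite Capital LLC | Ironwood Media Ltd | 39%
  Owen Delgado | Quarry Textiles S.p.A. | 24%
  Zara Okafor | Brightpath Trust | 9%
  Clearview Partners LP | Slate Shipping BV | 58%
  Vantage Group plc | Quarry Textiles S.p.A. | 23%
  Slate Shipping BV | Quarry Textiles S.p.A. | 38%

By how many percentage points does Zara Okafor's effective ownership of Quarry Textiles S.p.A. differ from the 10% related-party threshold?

Chain via Brightpath Trust → Clearview Partners LP → Slate Shipping BV (R2): 9% × 94% × 58% × 38% = 1.864584% of Quarry Textiles S.p.A.
Chain via Granite Capital LLC → Ironwood Media Ltd → Vantage Group plc (R2): 48% × 39% × 21% × 23% = 0.904176% of Quarry Textiles S.p.A.
Aggregating (R1): 1.864584% + 0.904176% = 2.76876%.
2.76876% falls short of the 10% threshold by 7.23124 percentage points.

7.23124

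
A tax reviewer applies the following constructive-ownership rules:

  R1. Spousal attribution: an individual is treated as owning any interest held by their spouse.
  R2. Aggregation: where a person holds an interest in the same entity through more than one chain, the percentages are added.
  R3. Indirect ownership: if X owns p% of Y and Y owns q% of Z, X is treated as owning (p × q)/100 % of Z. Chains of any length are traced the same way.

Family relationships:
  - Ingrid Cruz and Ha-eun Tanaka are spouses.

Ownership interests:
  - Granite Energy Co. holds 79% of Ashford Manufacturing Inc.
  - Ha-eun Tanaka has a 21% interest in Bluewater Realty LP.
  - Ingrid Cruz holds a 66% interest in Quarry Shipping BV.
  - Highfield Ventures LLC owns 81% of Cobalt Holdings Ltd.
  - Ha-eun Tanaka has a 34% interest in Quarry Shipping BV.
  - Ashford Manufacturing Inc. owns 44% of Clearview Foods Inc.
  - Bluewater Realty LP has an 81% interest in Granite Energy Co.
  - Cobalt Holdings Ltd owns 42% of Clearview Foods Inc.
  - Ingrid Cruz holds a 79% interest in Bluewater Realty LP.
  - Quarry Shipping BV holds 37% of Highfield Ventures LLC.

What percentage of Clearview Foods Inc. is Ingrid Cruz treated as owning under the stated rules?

By spousal attribution (R1), Ingrid Cruz is treated as also owning Ha-eun Tanaka's interest in Bluewater Realty LP, giving 79% + 21% = 100%.
By spousal attribution (R1), Ingrid Cruz is treated as also owning Ha-eun Tanaka's interest in Quarry Shipping BV, giving 66% + 34% = 100%.
Chain via Bluewater Realty LP → Granite Energy Co. → Ashford Manufacturing Inc. (R3): 100% × 81% × 79% × 44% = 28.1556% of Clearview Foods Inc.
Chain via Quarry Shipping BV → Highfield Ventures LLC → Cobalt Holdings Ltd (R3): 100% × 37% × 81% × 42% = 12.5874% of Clearview Foods Inc.
Aggregating (R2): 28.1556% + 12.5874% = 40.743%.

40.743%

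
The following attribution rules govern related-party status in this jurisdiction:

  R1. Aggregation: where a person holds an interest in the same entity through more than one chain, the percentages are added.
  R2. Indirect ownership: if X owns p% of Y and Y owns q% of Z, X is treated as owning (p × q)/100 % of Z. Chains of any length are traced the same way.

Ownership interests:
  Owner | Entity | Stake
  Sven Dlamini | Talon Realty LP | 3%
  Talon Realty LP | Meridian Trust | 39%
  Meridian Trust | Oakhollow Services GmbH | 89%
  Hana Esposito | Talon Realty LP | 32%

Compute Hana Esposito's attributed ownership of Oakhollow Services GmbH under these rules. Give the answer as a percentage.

11.1072%

Chain via Talon Realty LP → Meridian Trust (R2): 32% × 39% × 89% = 11.1072% of Oakhollow Services GmbH.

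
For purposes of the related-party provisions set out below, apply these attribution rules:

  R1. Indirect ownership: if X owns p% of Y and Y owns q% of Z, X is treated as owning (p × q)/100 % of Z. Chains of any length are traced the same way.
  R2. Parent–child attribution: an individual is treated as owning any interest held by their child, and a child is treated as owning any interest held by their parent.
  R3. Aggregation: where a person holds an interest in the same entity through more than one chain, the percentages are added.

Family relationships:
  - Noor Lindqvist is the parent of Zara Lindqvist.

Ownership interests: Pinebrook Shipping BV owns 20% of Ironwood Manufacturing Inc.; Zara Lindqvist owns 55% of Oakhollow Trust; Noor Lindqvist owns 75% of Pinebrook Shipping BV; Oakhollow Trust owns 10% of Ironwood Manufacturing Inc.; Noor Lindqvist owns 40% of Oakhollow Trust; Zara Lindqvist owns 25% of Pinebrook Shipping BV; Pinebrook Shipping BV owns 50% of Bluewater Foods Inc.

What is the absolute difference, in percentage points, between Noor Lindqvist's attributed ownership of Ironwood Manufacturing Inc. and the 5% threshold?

24.5

By parent–child attribution (R2), Noor Lindqvist is treated as also owning Zara Lindqvist's interest in Pinebrook Shipping BV, giving 75% + 25% = 100%.
By parent–child attribution (R2), Noor Lindqvist is treated as also owning Zara Lindqvist's interest in Oakhollow Trust, giving 40% + 55% = 95%.
Chain via Pinebrook Shipping BV (R1): 100% × 20% = 20% of Ironwood Manufacturing Inc.
Chain via Oakhollow Trust (R1): 95% × 10% = 9.5% of Ironwood Manufacturing Inc.
Aggregating (R3): 20% + 9.5% = 29.5%.
29.5% exceeds the 5% threshold by 24.5 percentage points.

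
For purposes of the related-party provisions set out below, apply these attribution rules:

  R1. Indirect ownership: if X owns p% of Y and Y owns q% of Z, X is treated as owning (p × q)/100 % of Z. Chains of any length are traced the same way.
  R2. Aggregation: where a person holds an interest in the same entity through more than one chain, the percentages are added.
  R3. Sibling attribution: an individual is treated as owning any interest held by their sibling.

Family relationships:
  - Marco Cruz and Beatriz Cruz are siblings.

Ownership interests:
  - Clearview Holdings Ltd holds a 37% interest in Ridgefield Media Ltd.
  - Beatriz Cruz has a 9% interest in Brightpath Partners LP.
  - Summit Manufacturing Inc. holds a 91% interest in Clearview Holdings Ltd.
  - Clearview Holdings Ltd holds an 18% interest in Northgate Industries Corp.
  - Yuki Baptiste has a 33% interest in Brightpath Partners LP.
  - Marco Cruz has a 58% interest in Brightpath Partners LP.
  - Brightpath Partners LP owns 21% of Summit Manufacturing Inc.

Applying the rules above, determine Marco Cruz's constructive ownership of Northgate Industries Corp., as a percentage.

By sibling attribution (R3), Marco Cruz is treated as also owning Beatriz Cruz's interest in Brightpath Partners LP, giving 58% + 9% = 67%.
Chain via Brightpath Partners LP → Summit Manufacturing Inc. → Clearview Holdings Ltd (R1): 67% × 21% × 91% × 18% = 2.304666% of Northgate Industries Corp.

2.304666%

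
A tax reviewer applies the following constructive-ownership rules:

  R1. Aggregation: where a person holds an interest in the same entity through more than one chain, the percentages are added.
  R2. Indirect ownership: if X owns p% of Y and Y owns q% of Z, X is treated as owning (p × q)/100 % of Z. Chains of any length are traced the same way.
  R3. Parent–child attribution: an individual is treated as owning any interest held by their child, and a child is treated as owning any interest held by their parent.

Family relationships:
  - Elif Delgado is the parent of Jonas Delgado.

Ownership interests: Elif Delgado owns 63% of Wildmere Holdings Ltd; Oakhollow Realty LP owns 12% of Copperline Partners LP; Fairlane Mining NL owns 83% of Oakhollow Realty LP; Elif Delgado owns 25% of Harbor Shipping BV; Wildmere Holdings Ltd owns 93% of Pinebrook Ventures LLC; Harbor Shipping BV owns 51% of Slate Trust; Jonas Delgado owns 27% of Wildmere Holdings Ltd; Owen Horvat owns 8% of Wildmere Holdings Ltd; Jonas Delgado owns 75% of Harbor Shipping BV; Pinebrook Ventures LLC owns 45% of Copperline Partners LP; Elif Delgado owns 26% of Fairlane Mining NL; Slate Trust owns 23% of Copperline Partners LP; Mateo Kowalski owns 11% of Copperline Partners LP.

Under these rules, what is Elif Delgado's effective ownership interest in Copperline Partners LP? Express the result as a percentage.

51.9846%

By parent–child attribution (R3), Elif Delgado is treated as also owning Jonas Delgado's interest in Wildmere Holdings Ltd, giving 63% + 27% = 90%.
By parent–child attribution (R3), Elif Delgado is treated as also owning Jonas Delgado's interest in Harbor Shipping BV, giving 25% + 75% = 100%.
Chain via Wildmere Holdings Ltd → Pinebrook Ventures LLC (R2): 90% × 93% × 45% = 37.665% of Copperline Partners LP.
Chain via Harbor Shipping BV → Slate Trust (R2): 100% × 51% × 23% = 11.73% of Copperline Partners LP.
Chain via Fairlane Mining NL → Oakhollow Realty LP (R2): 26% × 83% × 12% = 2.5896% of Copperline Partners LP.
Aggregating (R1): 37.665% + 11.73% + 2.5896% = 51.9846%.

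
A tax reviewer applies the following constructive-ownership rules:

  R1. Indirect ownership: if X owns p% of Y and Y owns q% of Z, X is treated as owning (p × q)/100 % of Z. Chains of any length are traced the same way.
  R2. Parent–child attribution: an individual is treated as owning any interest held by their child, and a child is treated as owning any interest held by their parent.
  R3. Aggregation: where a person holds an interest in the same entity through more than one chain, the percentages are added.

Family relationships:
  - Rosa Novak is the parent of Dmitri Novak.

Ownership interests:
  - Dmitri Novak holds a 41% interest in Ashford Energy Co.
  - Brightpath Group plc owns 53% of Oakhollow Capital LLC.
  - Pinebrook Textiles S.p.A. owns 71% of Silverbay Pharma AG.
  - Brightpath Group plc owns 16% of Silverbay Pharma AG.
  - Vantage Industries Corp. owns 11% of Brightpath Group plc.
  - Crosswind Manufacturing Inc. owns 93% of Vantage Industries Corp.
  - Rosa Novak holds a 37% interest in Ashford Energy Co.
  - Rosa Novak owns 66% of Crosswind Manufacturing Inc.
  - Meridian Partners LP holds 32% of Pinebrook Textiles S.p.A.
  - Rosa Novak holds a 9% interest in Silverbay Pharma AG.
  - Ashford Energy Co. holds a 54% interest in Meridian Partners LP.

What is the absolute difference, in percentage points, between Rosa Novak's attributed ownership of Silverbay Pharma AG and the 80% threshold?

By parent–child attribution (R2), Rosa Novak is treated as also owning Dmitri Novak's interest in Ashford Energy Co, giving 37% + 41% = 78%.
Chain via Crosswind Manufacturing Inc. → Vantage Industries Corp. → Brightpath Group plc (R1): 66% × 93% × 11% × 16% = 1.080288% of Silverbay Pharma AG.
Chain via Ashford Energy Co. → Meridian Partners LP → Pinebrook Textiles S.p.A. (R1): 78% × 54% × 32% × 71% = 9.569664% of Silverbay Pharma AG.
Direct interest in Silverbay Pharma AG: 9%.
Aggregating (R3): 1.080288% + 9.569664% + 9% = 19.649952%.
19.649952% falls short of the 80% threshold by 60.350048 percentage points.

60.350048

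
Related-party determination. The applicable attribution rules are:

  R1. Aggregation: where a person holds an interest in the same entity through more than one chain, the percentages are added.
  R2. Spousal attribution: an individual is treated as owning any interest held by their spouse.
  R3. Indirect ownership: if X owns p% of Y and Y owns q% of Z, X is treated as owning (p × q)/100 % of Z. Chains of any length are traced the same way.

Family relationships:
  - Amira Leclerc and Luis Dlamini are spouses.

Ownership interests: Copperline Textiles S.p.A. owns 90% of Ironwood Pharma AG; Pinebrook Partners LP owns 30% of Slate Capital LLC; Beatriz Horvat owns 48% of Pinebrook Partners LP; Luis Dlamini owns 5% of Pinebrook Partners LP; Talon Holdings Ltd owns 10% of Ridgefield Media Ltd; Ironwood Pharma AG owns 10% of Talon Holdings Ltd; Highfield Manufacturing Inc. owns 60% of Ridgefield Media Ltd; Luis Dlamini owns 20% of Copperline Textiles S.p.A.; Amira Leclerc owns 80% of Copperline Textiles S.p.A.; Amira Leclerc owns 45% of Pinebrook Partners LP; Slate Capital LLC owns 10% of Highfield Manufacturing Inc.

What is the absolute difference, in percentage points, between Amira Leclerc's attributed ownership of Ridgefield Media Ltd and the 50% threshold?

48.2

By spousal attribution (R2), Amira Leclerc is treated as also owning Luis Dlamini's interest in Copperline Textiles S.p.A, giving 80% + 20% = 100%.
By spousal attribution (R2), Amira Leclerc is treated as also owning Luis Dlamini's interest in Pinebrook Partners LP, giving 45% + 5% = 50%.
Chain via Copperline Textiles S.p.A. → Ironwood Pharma AG → Talon Holdings Ltd (R3): 100% × 90% × 10% × 10% = 0.9% of Ridgefield Media Ltd.
Chain via Pinebrook Partners LP → Slate Capital LLC → Highfield Manufacturing Inc. (R3): 50% × 30% × 10% × 60% = 0.9% of Ridgefield Media Ltd.
Aggregating (R1): 0.9% + 0.9% = 1.8%.
1.8% falls short of the 50% threshold by 48.2 percentage points.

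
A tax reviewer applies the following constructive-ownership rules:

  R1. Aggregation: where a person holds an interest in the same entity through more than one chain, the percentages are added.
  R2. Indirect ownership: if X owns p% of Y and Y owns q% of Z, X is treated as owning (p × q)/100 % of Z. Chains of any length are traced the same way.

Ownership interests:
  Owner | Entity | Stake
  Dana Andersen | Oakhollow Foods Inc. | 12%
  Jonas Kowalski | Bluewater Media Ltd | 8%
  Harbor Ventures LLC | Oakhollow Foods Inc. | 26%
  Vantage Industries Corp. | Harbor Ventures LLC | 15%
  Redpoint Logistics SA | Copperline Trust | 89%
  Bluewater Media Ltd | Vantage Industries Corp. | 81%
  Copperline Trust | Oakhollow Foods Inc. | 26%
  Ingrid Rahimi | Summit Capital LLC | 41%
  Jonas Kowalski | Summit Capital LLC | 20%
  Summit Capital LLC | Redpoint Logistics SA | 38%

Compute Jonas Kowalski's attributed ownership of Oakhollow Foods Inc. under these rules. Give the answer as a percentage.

2.01136%

Chain via Bluewater Media Ltd → Vantage Industries Corp. → Harbor Ventures LLC (R2): 8% × 81% × 15% × 26% = 0.25272% of Oakhollow Foods Inc.
Chain via Summit Capital LLC → Redpoint Logistics SA → Copperline Trust (R2): 20% × 38% × 89% × 26% = 1.75864% of Oakhollow Foods Inc.
Aggregating (R1): 0.25272% + 1.75864% = 2.01136%.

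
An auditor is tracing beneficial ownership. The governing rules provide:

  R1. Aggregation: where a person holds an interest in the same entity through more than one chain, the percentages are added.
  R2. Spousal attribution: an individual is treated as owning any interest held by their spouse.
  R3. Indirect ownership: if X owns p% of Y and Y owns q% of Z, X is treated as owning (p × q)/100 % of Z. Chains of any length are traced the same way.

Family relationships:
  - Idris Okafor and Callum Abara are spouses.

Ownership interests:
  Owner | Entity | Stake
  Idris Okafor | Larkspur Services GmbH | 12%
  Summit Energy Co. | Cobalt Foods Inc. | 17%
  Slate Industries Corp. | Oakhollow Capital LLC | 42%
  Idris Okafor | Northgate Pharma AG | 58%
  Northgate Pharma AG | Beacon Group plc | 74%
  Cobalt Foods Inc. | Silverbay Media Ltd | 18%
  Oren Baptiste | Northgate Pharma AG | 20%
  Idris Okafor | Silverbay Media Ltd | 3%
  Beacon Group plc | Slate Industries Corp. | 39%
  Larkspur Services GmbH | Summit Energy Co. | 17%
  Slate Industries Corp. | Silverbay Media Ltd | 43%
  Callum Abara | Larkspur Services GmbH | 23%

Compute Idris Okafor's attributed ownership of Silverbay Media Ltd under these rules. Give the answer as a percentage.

10.379754%

By spousal attribution (R2), Idris Okafor is treated as also owning Callum Abara's interest in Larkspur Services GmbH, giving 12% + 23% = 35%.
Chain via Larkspur Services GmbH → Summit Energy Co. → Cobalt Foods Inc. (R3): 35% × 17% × 17% × 18% = 0.18207% of Silverbay Media Ltd.
Chain via Northgate Pharma AG → Beacon Group plc → Slate Industries Corp. (R3): 58% × 74% × 39% × 43% = 7.197684% of Silverbay Media Ltd.
Direct interest in Silverbay Media Ltd: 3%.
Aggregating (R1): 0.18207% + 7.197684% + 3% = 10.379754%.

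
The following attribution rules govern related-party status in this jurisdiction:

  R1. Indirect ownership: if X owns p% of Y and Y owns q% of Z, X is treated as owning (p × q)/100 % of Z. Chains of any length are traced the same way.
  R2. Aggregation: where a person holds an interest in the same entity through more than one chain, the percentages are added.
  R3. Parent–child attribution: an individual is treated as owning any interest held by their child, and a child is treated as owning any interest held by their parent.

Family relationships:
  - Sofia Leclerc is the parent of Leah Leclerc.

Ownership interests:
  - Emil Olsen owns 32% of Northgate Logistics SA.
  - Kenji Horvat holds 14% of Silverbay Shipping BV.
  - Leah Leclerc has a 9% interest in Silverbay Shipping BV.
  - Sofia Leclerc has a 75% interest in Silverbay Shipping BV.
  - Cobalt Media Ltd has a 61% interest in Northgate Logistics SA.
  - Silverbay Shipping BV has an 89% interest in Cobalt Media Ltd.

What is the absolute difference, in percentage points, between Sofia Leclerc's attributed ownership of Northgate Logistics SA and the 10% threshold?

35.6036

By parent–child attribution (R3), Sofia Leclerc is treated as also owning Leah Leclerc's interest in Silverbay Shipping BV, giving 75% + 9% = 84%.
Chain via Silverbay Shipping BV → Cobalt Media Ltd (R1): 84% × 89% × 61% = 45.6036% of Northgate Logistics SA.
45.6036% exceeds the 10% threshold by 35.6036 percentage points.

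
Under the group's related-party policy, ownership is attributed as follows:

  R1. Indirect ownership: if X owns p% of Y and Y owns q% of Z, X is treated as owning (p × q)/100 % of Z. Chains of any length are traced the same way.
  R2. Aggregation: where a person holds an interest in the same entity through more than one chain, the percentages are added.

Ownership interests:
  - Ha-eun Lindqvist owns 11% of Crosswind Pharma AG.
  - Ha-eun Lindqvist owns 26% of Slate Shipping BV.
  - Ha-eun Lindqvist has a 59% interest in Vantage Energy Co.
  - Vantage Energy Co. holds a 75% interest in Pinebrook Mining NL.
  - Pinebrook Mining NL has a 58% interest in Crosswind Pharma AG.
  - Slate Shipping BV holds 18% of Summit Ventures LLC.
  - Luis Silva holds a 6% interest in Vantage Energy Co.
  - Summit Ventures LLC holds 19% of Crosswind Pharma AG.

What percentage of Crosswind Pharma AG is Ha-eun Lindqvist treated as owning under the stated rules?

37.5542%

Chain via Vantage Energy Co. → Pinebrook Mining NL (R1): 59% × 75% × 58% = 25.665% of Crosswind Pharma AG.
Chain via Slate Shipping BV → Summit Ventures LLC (R1): 26% × 18% × 19% = 0.8892% of Crosswind Pharma AG.
Direct interest in Crosswind Pharma AG: 11%.
Aggregating (R2): 25.665% + 0.8892% + 11% = 37.5542%.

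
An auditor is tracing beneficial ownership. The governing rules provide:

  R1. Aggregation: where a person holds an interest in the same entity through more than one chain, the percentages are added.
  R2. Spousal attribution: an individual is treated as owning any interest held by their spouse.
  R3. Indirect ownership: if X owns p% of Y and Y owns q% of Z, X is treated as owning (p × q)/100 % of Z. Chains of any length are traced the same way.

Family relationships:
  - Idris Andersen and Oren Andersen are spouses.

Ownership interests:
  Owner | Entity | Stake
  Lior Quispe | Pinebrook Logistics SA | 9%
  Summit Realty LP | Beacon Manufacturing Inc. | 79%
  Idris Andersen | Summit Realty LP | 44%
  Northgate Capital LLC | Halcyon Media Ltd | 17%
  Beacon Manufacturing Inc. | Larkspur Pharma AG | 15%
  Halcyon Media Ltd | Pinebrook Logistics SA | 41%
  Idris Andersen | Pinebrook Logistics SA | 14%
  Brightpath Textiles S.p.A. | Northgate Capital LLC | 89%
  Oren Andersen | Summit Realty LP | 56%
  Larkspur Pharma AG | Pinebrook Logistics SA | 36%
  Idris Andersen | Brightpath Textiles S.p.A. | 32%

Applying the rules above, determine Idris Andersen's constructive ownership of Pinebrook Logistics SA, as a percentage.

20.251056%

By spousal attribution (R2), Idris Andersen is treated as also owning Oren Andersen's interest in Summit Realty LP, giving 44% + 56% = 100%.
Chain via Summit Realty LP → Beacon Manufacturing Inc. → Larkspur Pharma AG (R3): 100% × 79% × 15% × 36% = 4.266% of Pinebrook Logistics SA.
Chain via Brightpath Textiles S.p.A. → Northgate Capital LLC → Halcyon Media Ltd (R3): 32% × 89% × 17% × 41% = 1.985056% of Pinebrook Logistics SA.
Direct interest in Pinebrook Logistics SA: 14%.
Aggregating (R1): 4.266% + 1.985056% + 14% = 20.251056%.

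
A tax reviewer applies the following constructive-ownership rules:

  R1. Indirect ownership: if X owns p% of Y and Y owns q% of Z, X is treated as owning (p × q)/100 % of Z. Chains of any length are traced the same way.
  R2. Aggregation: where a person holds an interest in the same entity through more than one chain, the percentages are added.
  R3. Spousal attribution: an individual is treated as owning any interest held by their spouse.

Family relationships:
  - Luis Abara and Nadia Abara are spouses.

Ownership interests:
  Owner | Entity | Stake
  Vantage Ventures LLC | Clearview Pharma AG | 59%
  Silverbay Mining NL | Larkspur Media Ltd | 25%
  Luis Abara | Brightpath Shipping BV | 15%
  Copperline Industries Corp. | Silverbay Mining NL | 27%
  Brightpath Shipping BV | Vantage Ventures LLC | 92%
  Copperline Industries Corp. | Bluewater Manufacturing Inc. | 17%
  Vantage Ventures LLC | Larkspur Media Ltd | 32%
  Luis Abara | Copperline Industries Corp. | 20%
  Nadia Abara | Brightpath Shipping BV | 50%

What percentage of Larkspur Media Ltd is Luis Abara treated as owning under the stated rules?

By spousal attribution (R3), Luis Abara is treated as also owning Nadia Abara's interest in Brightpath Shipping BV, giving 15% + 50% = 65%.
Chain via Brightpath Shipping BV → Vantage Ventures LLC (R1): 65% × 92% × 32% = 19.136% of Larkspur Media Ltd.
Chain via Copperline Industries Corp. → Silverbay Mining NL (R1): 20% × 27% × 25% = 1.35% of Larkspur Media Ltd.
Aggregating (R2): 19.136% + 1.35% = 20.486%.

20.486%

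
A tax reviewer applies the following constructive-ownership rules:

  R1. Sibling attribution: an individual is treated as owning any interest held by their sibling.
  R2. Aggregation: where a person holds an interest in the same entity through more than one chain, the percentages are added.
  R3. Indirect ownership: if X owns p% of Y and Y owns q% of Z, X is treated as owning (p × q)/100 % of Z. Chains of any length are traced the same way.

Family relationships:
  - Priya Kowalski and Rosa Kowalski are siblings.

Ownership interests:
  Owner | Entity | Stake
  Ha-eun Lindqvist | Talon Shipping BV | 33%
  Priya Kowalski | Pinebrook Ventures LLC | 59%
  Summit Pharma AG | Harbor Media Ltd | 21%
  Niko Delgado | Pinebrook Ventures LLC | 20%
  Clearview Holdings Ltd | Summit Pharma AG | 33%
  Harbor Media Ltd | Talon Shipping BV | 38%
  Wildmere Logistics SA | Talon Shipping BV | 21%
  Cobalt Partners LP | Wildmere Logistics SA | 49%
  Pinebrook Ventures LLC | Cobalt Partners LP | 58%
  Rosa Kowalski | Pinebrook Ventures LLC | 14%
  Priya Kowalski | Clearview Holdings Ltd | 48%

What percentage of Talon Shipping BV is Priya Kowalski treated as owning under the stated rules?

By sibling attribution (R1), Priya Kowalski is treated as also owning Rosa Kowalski's interest in Pinebrook Ventures LLC, giving 59% + 14% = 73%.
Chain via Pinebrook Ventures LLC → Cobalt Partners LP → Wildmere Logistics SA (R3): 73% × 58% × 49% × 21% = 4.356786% of Talon Shipping BV.
Chain via Clearview Holdings Ltd → Summit Pharma AG → Harbor Media Ltd (R3): 48% × 33% × 21% × 38% = 1.264032% of Talon Shipping BV.
Aggregating (R2): 4.356786% + 1.264032% = 5.620818%.

5.620818%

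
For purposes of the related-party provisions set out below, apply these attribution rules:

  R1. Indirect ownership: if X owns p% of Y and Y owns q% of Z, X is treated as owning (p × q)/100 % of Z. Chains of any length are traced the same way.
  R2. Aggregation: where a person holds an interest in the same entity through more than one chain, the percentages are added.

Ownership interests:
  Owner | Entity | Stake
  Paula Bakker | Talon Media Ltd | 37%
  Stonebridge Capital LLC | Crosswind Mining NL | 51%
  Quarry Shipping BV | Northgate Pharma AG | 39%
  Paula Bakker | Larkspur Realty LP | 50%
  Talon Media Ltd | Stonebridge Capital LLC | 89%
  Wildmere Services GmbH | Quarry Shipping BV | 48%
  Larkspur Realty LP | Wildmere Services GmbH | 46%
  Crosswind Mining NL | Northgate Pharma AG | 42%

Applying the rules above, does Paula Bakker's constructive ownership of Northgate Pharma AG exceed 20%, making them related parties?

No

Chain via Talon Media Ltd → Stonebridge Capital LLC → Crosswind Mining NL (R1): 37% × 89% × 51% × 42% = 7.053606% of Northgate Pharma AG.
Chain via Larkspur Realty LP → Wildmere Services GmbH → Quarry Shipping BV (R1): 50% × 46% × 48% × 39% = 4.3056% of Northgate Pharma AG.
Aggregating (R2): 7.053606% + 4.3056% = 11.359206%.
11.359206% does not exceed the 20% threshold, so Paula is not a related party to Northgate Pharma AG.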